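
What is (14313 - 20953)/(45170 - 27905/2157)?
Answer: -2864496/19480757 ≈ -0.14704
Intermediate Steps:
(14313 - 20953)/(45170 - 27905/2157) = -6640/(45170 - 27905*1/2157) = -6640/(45170 - 27905/2157) = -6640/97403785/2157 = -6640*2157/97403785 = -2864496/19480757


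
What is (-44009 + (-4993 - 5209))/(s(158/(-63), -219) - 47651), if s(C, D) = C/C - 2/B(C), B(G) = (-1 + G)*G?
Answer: 946469849/831925319 ≈ 1.1377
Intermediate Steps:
B(G) = G*(-1 + G)
s(C, D) = 1 - 2/(C*(-1 + C)) (s(C, D) = C/C - 2*1/(C*(-1 + C)) = 1 - 2/(C*(-1 + C)))
(-44009 + (-4993 - 5209))/(s(158/(-63), -219) - 47651) = (-44009 + (-4993 - 5209))/((-2 + (158/(-63))*(-1 + 158/(-63)))/(((158/(-63)))*(-1 + 158/(-63))) - 47651) = (-44009 - 10202)/((-2 + (158*(-1/63))*(-1 + 158*(-1/63)))/(((158*(-1/63)))*(-1 + 158*(-1/63))) - 47651) = -54211/((-2 - 158*(-1 - 158/63)/63)/((-158/63)*(-1 - 158/63)) - 47651) = -54211/(-63*(-2 - 158/63*(-221/63))/(158*(-221/63)) - 47651) = -54211/(-63/158*(-63/221)*(-2 + 34918/3969) - 47651) = -54211/(-63/158*(-63/221)*26980/3969 - 47651) = -54211/(13490/17459 - 47651) = -54211/(-831925319/17459) = -54211*(-17459/831925319) = 946469849/831925319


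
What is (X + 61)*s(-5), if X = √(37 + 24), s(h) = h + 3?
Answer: -122 - 2*√61 ≈ -137.62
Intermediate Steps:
s(h) = 3 + h
X = √61 ≈ 7.8102
(X + 61)*s(-5) = (√61 + 61)*(3 - 5) = (61 + √61)*(-2) = -122 - 2*√61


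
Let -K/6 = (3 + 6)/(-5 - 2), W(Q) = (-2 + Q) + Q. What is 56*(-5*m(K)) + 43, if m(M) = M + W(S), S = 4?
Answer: -3797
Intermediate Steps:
W(Q) = -2 + 2*Q
K = 54/7 (K = -6*(3 + 6)/(-5 - 2) = -54/(-7) = -54*(-1)/7 = -6*(-9/7) = 54/7 ≈ 7.7143)
m(M) = 6 + M (m(M) = M + (-2 + 2*4) = M + (-2 + 8) = M + 6 = 6 + M)
56*(-5*m(K)) + 43 = 56*(-5*(6 + 54/7)) + 43 = 56*(-5*96/7) + 43 = 56*(-480/7) + 43 = -3840 + 43 = -3797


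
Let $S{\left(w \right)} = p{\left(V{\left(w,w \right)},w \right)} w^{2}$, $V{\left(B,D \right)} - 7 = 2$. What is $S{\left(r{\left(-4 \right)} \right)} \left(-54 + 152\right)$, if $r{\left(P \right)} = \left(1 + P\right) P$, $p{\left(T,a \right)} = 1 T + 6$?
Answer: $211680$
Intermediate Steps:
$V{\left(B,D \right)} = 9$ ($V{\left(B,D \right)} = 7 + 2 = 9$)
$p{\left(T,a \right)} = 6 + T$ ($p{\left(T,a \right)} = T + 6 = 6 + T$)
$r{\left(P \right)} = P \left(1 + P\right)$
$S{\left(w \right)} = 15 w^{2}$ ($S{\left(w \right)} = \left(6 + 9\right) w^{2} = 15 w^{2}$)
$S{\left(r{\left(-4 \right)} \right)} \left(-54 + 152\right) = 15 \left(- 4 \left(1 - 4\right)\right)^{2} \left(-54 + 152\right) = 15 \left(\left(-4\right) \left(-3\right)\right)^{2} \cdot 98 = 15 \cdot 12^{2} \cdot 98 = 15 \cdot 144 \cdot 98 = 2160 \cdot 98 = 211680$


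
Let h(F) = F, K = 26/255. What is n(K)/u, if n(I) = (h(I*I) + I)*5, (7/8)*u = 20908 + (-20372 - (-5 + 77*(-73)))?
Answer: 1967/24657480 ≈ 7.9773e-5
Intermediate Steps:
K = 26/255 (K = 26*(1/255) = 26/255 ≈ 0.10196)
u = 49296/7 (u = 8*(20908 + (-20372 - (-5 + 77*(-73))))/7 = 8*(20908 + (-20372 - (-5 - 5621)))/7 = 8*(20908 + (-20372 - 1*(-5626)))/7 = 8*(20908 + (-20372 + 5626))/7 = 8*(20908 - 14746)/7 = (8/7)*6162 = 49296/7 ≈ 7042.3)
n(I) = 5*I + 5*I**2 (n(I) = (I*I + I)*5 = (I**2 + I)*5 = (I + I**2)*5 = 5*I + 5*I**2)
n(K)/u = (5*(26/255)*(1 + 26/255))/(49296/7) = (5*(26/255)*(281/255))*(7/49296) = (7306/13005)*(7/49296) = 1967/24657480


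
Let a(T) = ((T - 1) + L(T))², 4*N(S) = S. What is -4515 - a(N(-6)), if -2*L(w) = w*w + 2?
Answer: -290329/64 ≈ -4536.4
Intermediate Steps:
N(S) = S/4
L(w) = -1 - w²/2 (L(w) = -(w*w + 2)/2 = -(w² + 2)/2 = -(2 + w²)/2 = -1 - w²/2)
a(T) = (-2 + T - T²/2)² (a(T) = ((T - 1) + (-1 - T²/2))² = ((-1 + T) + (-1 - T²/2))² = (-2 + T - T²/2)²)
-4515 - a(N(-6)) = -4515 - (4 + ((¼)*(-6))² - (-6)/2)²/4 = -4515 - (4 + (-3/2)² - 2*(-3/2))²/4 = -4515 - (4 + 9/4 + 3)²/4 = -4515 - (37/4)²/4 = -4515 - 1369/(4*16) = -4515 - 1*1369/64 = -4515 - 1369/64 = -290329/64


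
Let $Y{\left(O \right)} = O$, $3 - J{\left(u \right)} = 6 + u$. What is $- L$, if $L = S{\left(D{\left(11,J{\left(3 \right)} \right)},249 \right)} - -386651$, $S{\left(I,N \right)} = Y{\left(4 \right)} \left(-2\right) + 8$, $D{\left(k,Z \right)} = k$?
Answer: $-386651$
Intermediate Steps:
$J{\left(u \right)} = -3 - u$ ($J{\left(u \right)} = 3 - \left(6 + u\right) = -3 - u$)
$S{\left(I,N \right)} = 0$ ($S{\left(I,N \right)} = 4 \left(-2\right) + 8 = -8 + 8 = 0$)
$L = 386651$ ($L = 0 - -386651 = 0 + 386651 = 386651$)
$- L = \left(-1\right) 386651 = -386651$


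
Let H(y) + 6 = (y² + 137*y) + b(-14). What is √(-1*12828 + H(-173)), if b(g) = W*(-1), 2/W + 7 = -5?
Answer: I*√237810/6 ≈ 81.276*I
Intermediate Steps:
W = -⅙ (W = 2/(-7 - 5) = 2/(-12) = 2*(-1/12) = -⅙ ≈ -0.16667)
b(g) = ⅙ (b(g) = -⅙*(-1) = ⅙)
H(y) = -35/6 + y² + 137*y (H(y) = -6 + ((y² + 137*y) + ⅙) = -6 + (⅙ + y² + 137*y) = -35/6 + y² + 137*y)
√(-1*12828 + H(-173)) = √(-1*12828 + (-35/6 + (-173)² + 137*(-173))) = √(-12828 + (-35/6 + 29929 - 23701)) = √(-12828 + 37333/6) = √(-39635/6) = I*√237810/6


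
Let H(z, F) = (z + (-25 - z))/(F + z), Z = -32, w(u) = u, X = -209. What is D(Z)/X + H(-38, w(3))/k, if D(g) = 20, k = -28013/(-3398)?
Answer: -370910/40983019 ≈ -0.0090503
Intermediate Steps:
k = 28013/3398 (k = -28013*(-1/3398) = 28013/3398 ≈ 8.2440)
H(z, F) = -25/(F + z)
D(Z)/X + H(-38, w(3))/k = 20/(-209) + (-25/(3 - 38))/(28013/3398) = 20*(-1/209) - 25/(-35)*(3398/28013) = -20/209 - 25*(-1/35)*(3398/28013) = -20/209 + (5/7)*(3398/28013) = -20/209 + 16990/196091 = -370910/40983019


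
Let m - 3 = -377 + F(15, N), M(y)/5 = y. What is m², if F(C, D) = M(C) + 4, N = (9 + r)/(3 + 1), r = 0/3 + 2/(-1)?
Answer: 87025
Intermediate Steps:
M(y) = 5*y
r = -2 (r = 0*(⅓) + 2*(-1) = 0 - 2 = -2)
N = 7/4 (N = (9 - 2)/(3 + 1) = 7/4 ≈ 1.7500)
F(C, D) = 4 + 5*C (F(C, D) = 5*C + 4 = 4 + 5*C)
m = -295 (m = 3 + (-377 + (4 + 5*15)) = 3 + (-377 + (4 + 75)) = 3 + (-377 + 79) = 3 - 298 = -295)
m² = (-295)² = 87025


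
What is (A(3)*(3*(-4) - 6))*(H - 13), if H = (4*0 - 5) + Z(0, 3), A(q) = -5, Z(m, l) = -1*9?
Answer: -2430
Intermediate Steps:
Z(m, l) = -9
H = -14 (H = (4*0 - 5) - 9 = (0 - 5) - 9 = -5 - 9 = -14)
(A(3)*(3*(-4) - 6))*(H - 13) = (-5*(3*(-4) - 6))*(-14 - 13) = -5*(-12 - 6)*(-27) = -5*(-18)*(-27) = 90*(-27) = -2430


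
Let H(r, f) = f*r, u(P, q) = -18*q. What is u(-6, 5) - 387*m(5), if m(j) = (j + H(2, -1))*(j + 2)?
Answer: -8217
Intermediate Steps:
m(j) = (-2 + j)*(2 + j) (m(j) = (j - 1*2)*(j + 2) = (j - 2)*(2 + j) = (-2 + j)*(2 + j))
u(-6, 5) - 387*m(5) = -18*5 - 387*(-4 + 5²) = -90 - 387*(-4 + 25) = -90 - 387*21 = -90 - 8127 = -8217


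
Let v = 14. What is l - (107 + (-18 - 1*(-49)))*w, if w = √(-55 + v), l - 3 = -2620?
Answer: -2617 - 138*I*√41 ≈ -2617.0 - 883.63*I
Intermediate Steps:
l = -2617 (l = 3 - 2620 = -2617)
w = I*√41 (w = √(-55 + 14) = √(-41) = I*√41 ≈ 6.4031*I)
l - (107 + (-18 - 1*(-49)))*w = -2617 - (107 + (-18 - 1*(-49)))*I*√41 = -2617 - (107 + (-18 + 49))*I*√41 = -2617 - (107 + 31)*I*√41 = -2617 - 138*I*√41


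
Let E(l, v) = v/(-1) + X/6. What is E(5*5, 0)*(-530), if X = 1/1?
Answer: -265/3 ≈ -88.333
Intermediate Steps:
X = 1
E(l, v) = ⅙ - v (E(l, v) = v/(-1) + 1/6 = v*(-1) + 1*(⅙) = -v + ⅙ = ⅙ - v)
E(5*5, 0)*(-530) = (⅙ - 1*0)*(-530) = (⅙ + 0)*(-530) = (⅙)*(-530) = -265/3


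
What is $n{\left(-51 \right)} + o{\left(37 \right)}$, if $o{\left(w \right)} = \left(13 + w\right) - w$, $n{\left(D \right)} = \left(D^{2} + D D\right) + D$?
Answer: $5164$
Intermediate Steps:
$n{\left(D \right)} = D + 2 D^{2}$ ($n{\left(D \right)} = \left(D^{2} + D^{2}\right) + D = 2 D^{2} + D = D + 2 D^{2}$)
$o{\left(w \right)} = 13$
$n{\left(-51 \right)} + o{\left(37 \right)} = - 51 \left(1 + 2 \left(-51\right)\right) + 13 = - 51 \left(1 - 102\right) + 13 = \left(-51\right) \left(-101\right) + 13 = 5151 + 13 = 5164$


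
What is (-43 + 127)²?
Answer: 7056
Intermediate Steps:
(-43 + 127)² = 84² = 7056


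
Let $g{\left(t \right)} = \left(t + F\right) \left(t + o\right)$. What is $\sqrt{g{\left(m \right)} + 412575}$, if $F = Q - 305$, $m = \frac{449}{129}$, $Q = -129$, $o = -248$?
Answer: $\frac{\sqrt{8617464166}}{129} \approx 719.61$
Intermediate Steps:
$m = \frac{449}{129}$ ($m = 449 \cdot \frac{1}{129} = \frac{449}{129} \approx 3.4806$)
$F = -434$ ($F = -129 - 305 = -434$)
$g{\left(t \right)} = \left(-434 + t\right) \left(-248 + t\right)$ ($g{\left(t \right)} = \left(t - 434\right) \left(t - 248\right) = \left(-434 + t\right) \left(-248 + t\right)$)
$\sqrt{g{\left(m \right)} + 412575} = \sqrt{\left(107632 + \left(\frac{449}{129}\right)^{2} - \frac{306218}{129}\right) + 412575} = \sqrt{\left(107632 + \frac{201601}{16641} - \frac{306218}{129}\right) + 412575} = \sqrt{\frac{1751803591}{16641} + 412575} = \sqrt{\frac{8617464166}{16641}} = \frac{\sqrt{8617464166}}{129}$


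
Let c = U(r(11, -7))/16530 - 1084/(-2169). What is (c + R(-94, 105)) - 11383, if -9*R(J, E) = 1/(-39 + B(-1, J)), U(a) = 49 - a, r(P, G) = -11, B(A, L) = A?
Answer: -544137385409/47804760 ≈ -11383.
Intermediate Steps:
c = 601622/1195119 (c = (49 - 1*(-11))/16530 - 1084/(-2169) = (49 + 11)*(1/16530) - 1084*(-1/2169) = 60*(1/16530) + 1084/2169 = 2/551 + 1084/2169 = 601622/1195119 ≈ 0.50340)
R(J, E) = 1/360 (R(J, E) = -1/(9*(-39 - 1)) = -⅑/(-40) = -⅑*(-1/40) = 1/360)
(c + R(-94, 105)) - 11383 = (601622/1195119 + 1/360) - 11383 = 24197671/47804760 - 11383 = -544137385409/47804760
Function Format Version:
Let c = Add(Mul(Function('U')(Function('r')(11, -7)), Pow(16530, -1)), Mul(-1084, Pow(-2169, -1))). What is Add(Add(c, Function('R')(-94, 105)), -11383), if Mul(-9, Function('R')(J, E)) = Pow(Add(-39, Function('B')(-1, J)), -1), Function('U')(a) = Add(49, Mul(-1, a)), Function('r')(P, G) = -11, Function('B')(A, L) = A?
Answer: Rational(-544137385409, 47804760) ≈ -11383.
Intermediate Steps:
c = Rational(601622, 1195119) (c = Add(Mul(Add(49, Mul(-1, -11)), Pow(16530, -1)), Mul(-1084, Pow(-2169, -1))) = Add(Mul(Add(49, 11), Rational(1, 16530)), Mul(-1084, Rational(-1, 2169))) = Add(Mul(60, Rational(1, 16530)), Rational(1084, 2169)) = Add(Rational(2, 551), Rational(1084, 2169)) = Rational(601622, 1195119) ≈ 0.50340)
Function('R')(J, E) = Rational(1, 360) (Function('R')(J, E) = Mul(Rational(-1, 9), Pow(Add(-39, -1), -1)) = Mul(Rational(-1, 9), Pow(-40, -1)) = Mul(Rational(-1, 9), Rational(-1, 40)) = Rational(1, 360))
Add(Add(c, Function('R')(-94, 105)), -11383) = Add(Add(Rational(601622, 1195119), Rational(1, 360)), -11383) = Add(Rational(24197671, 47804760), -11383) = Rational(-544137385409, 47804760)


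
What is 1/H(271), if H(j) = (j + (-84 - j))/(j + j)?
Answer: -271/42 ≈ -6.4524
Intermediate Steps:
H(j) = -42/j (H(j) = -84*1/(2*j) = -42/j)
1/H(271) = 1/(-42/271) = -271/42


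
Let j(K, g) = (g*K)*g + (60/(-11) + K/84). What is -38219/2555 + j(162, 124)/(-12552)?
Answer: -50189304287/235182640 ≈ -213.41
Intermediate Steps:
j(K, g) = -60/11 + K/84 + K*g² (j(K, g) = (K*g)*g + (60*(-1/11) + K*(1/84)) = K*g² + (-60/11 + K/84) = -60/11 + K/84 + K*g²)
-38219/2555 + j(162, 124)/(-12552) = -38219/2555 + (-60/11 + (1/84)*162 + 162*124²)/(-12552) = -38219*1/2555 + (-60/11 + 27/14 + 162*15376)*(-1/12552) = -38219/2555 + (-60/11 + 27/14 + 2490912)*(-1/12552) = -38219/2555 + (383599905/154)*(-1/12552) = -38219/2555 - 127866635/644336 = -50189304287/235182640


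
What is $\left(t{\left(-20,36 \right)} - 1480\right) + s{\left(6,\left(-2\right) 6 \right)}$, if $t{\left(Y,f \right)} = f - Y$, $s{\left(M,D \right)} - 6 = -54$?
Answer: $-1472$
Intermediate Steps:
$s{\left(M,D \right)} = -48$ ($s{\left(M,D \right)} = 6 - 54 = -48$)
$\left(t{\left(-20,36 \right)} - 1480\right) + s{\left(6,\left(-2\right) 6 \right)} = \left(\left(36 - -20\right) - 1480\right) - 48 = \left(\left(36 + 20\right) - 1480\right) - 48 = \left(56 - 1480\right) - 48 = -1424 - 48 = -1472$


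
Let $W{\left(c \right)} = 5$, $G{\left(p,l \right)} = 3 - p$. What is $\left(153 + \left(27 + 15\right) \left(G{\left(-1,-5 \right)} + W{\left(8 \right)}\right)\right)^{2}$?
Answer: $281961$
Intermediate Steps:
$\left(153 + \left(27 + 15\right) \left(G{\left(-1,-5 \right)} + W{\left(8 \right)}\right)\right)^{2} = \left(153 + \left(27 + 15\right) \left(\left(3 - -1\right) + 5\right)\right)^{2} = \left(153 + 42 \left(\left(3 + 1\right) + 5\right)\right)^{2} = \left(153 + 42 \left(4 + 5\right)\right)^{2} = \left(153 + 42 \cdot 9\right)^{2} = \left(153 + 378\right)^{2} = 531^{2} = 281961$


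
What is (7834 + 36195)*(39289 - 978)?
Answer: 1686795019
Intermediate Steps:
(7834 + 36195)*(39289 - 978) = 44029*38311 = 1686795019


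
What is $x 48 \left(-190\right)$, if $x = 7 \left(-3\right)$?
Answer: $191520$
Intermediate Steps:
$x = -21$
$x 48 \left(-190\right) = \left(-21\right) 48 \left(-190\right) = \left(-1008\right) \left(-190\right) = 191520$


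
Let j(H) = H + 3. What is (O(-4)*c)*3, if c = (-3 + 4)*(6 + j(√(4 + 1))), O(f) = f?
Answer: -108 - 12*√5 ≈ -134.83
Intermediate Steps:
j(H) = 3 + H
c = 9 + √5 (c = (-3 + 4)*(6 + (3 + √(4 + 1))) = 1*(6 + (3 + √5)) = 1*(9 + √5) = 9 + √5 ≈ 11.236)
(O(-4)*c)*3 = -4*(9 + √5)*3 = (-36 - 4*√5)*3 = -108 - 12*√5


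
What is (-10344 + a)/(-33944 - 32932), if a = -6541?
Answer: 16885/66876 ≈ 0.25248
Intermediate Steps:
(-10344 + a)/(-33944 - 32932) = (-10344 - 6541)/(-33944 - 32932) = -16885/(-66876) = -16885*(-1/66876) = 16885/66876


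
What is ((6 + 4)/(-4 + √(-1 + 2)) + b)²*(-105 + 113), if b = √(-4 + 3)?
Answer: 728/9 - 160*I/3 ≈ 80.889 - 53.333*I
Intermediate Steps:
b = I (b = √(-1) = I ≈ 1.0*I)
((6 + 4)/(-4 + √(-1 + 2)) + b)²*(-105 + 113) = ((6 + 4)/(-4 + √(-1 + 2)) + I)²*(-105 + 113) = (10/(-4 + √1) + I)²*8 = (10/(-4 + 1) + I)²*8 = (10/(-3) + I)²*8 = (10*(-⅓) + I)²*8 = (-10/3 + I)²*8 = 8*(-10/3 + I)²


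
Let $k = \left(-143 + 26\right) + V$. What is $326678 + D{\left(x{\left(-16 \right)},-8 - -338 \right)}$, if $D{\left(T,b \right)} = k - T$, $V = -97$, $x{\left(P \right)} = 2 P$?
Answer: $326496$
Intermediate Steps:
$k = -214$ ($k = \left(-143 + 26\right) - 97 = -117 - 97 = -214$)
$D{\left(T,b \right)} = -214 - T$
$326678 + D{\left(x{\left(-16 \right)},-8 - -338 \right)} = 326678 - \left(214 + 2 \left(-16\right)\right) = 326678 - 182 = 326496$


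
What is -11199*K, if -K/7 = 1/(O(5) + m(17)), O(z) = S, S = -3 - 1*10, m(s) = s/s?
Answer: -26131/4 ≈ -6532.8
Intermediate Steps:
m(s) = 1
S = -13 (S = -3 - 10 = -13)
O(z) = -13
K = 7/12 (K = -7/(-13 + 1) = -7/(-12) = -7*(-1/12) = 7/12 ≈ 0.58333)
-11199*K = -11199*7/12 = -26131/4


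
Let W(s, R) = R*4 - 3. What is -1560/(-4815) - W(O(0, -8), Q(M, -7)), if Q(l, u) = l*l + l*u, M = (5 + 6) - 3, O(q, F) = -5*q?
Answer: -9205/321 ≈ -28.676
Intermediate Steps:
M = 8 (M = 11 - 3 = 8)
Q(l, u) = l² + l*u
W(s, R) = -3 + 4*R (W(s, R) = 4*R - 3 = -3 + 4*R)
-1560/(-4815) - W(O(0, -8), Q(M, -7)) = -1560/(-4815) - (-3 + 4*(8*(8 - 7))) = -1560*(-1/4815) - (-3 + 4*(8*1)) = 104/321 - (-3 + 4*8) = 104/321 - (-3 + 32) = 104/321 - 1*29 = 104/321 - 29 = -9205/321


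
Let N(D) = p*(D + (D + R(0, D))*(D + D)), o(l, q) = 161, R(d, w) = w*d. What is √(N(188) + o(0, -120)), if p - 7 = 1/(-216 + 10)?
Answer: √5261522323/103 ≈ 704.24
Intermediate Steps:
R(d, w) = d*w
p = 1441/206 (p = 7 + 1/(-216 + 10) = 7 + 1/(-206) = 7 - 1/206 = 1441/206 ≈ 6.9951)
N(D) = 1441*D²/103 + 1441*D/206 (N(D) = 1441*(D + (D + 0*D)*(D + D))/206 = 1441*(D + (D + 0)*(2*D))/206 = 1441*(D + D*(2*D))/206 = 1441*(D + 2*D²)/206 = 1441*D²/103 + 1441*D/206)
√(N(188) + o(0, -120)) = √((1441/206)*188*(1 + 2*188) + 161) = √((1441/206)*188*(1 + 376) + 161) = √((1441/206)*188*377 + 161) = √(51066158/103 + 161) = √(51082741/103) = √5261522323/103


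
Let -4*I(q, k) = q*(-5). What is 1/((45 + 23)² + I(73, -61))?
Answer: 4/18861 ≈ 0.00021208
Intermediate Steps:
I(q, k) = 5*q/4 (I(q, k) = -q*(-5)/4 = -(-5)*q/4 = 5*q/4)
1/((45 + 23)² + I(73, -61)) = 1/((45 + 23)² + (5/4)*73) = 1/(68² + 365/4) = 1/(4624 + 365/4) = 1/(18861/4) = 4/18861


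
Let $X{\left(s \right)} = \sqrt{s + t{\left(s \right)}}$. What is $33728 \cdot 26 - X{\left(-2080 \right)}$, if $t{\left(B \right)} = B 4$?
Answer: $876928 - 20 i \sqrt{26} \approx 8.7693 \cdot 10^{5} - 101.98 i$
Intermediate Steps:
$t{\left(B \right)} = 4 B$
$X{\left(s \right)} = \sqrt{5} \sqrt{s}$ ($X{\left(s \right)} = \sqrt{s + 4 s} = \sqrt{5 s} = \sqrt{5} \sqrt{s}$)
$33728 \cdot 26 - X{\left(-2080 \right)} = 33728 \cdot 26 - \sqrt{5} \sqrt{-2080} = 876928 - \sqrt{5} \cdot 4 i \sqrt{130} = 876928 - 20 i \sqrt{26}$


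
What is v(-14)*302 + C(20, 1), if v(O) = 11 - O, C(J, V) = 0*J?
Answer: 7550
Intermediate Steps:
C(J, V) = 0
v(-14)*302 + C(20, 1) = (11 - 1*(-14))*302 + 0 = (11 + 14)*302 + 0 = 25*302 + 0 = 7550 + 0 = 7550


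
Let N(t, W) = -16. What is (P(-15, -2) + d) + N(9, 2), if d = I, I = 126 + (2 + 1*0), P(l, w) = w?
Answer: 110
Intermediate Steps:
I = 128 (I = 126 + (2 + 0) = 126 + 2 = 128)
d = 128
(P(-15, -2) + d) + N(9, 2) = (-2 + 128) - 16 = 126 - 16 = 110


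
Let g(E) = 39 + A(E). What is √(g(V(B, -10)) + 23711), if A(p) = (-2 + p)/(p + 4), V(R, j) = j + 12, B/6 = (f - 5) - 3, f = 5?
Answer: 25*√38 ≈ 154.11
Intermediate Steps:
B = -18 (B = 6*((5 - 5) - 3) = 6*(0 - 3) = 6*(-3) = -18)
V(R, j) = 12 + j
A(p) = (-2 + p)/(4 + p)
g(E) = 39 + (-2 + E)/(4 + E)
√(g(V(B, -10)) + 23711) = √(2*(77 + 20*(12 - 10))/(4 + (12 - 10)) + 23711) = √(2*(77 + 20*2)/(4 + 2) + 23711) = √(2*(77 + 40)/6 + 23711) = √(2*(⅙)*117 + 23711) = √(39 + 23711) = √23750 = 25*√38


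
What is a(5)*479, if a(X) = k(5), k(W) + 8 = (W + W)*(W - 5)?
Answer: -3832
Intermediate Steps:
k(W) = -8 + 2*W*(-5 + W) (k(W) = -8 + (W + W)*(W - 5) = -8 + (2*W)*(-5 + W) = -8 + 2*W*(-5 + W))
a(X) = -8 (a(X) = -8 - 10*5 + 2*5**2 = -8 - 50 + 2*25 = -8 - 50 + 50 = -8)
a(5)*479 = -8*479 = -3832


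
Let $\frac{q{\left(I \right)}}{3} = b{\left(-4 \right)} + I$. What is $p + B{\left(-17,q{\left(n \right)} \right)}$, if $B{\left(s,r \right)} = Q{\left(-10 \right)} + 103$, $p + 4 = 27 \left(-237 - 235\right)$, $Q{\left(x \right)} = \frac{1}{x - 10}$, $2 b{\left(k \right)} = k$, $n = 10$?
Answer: $- \frac{252901}{20} \approx -12645.0$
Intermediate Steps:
$b{\left(k \right)} = \frac{k}{2}$
$Q{\left(x \right)} = \frac{1}{-10 + x}$
$q{\left(I \right)} = -6 + 3 I$ ($q{\left(I \right)} = 3 \left(\frac{1}{2} \left(-4\right) + I\right) = 3 \left(-2 + I\right) = -6 + 3 I$)
$p = -12748$ ($p = -4 + 27 \left(-237 - 235\right) = -4 + 27 \left(-472\right) = -4 - 12744 = -12748$)
$B{\left(s,r \right)} = \frac{2059}{20}$ ($B{\left(s,r \right)} = \frac{1}{-10 - 10} + 103 = \frac{1}{-20} + 103 = - \frac{1}{20} + 103 = \frac{2059}{20}$)
$p + B{\left(-17,q{\left(n \right)} \right)} = -12748 + \frac{2059}{20} = - \frac{252901}{20}$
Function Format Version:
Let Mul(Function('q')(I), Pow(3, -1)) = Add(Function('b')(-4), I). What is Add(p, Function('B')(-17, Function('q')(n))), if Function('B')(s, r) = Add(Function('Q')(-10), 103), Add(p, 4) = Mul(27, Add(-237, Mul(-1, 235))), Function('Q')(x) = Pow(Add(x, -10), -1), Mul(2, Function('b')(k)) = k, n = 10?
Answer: Rational(-252901, 20) ≈ -12645.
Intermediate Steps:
Function('b')(k) = Mul(Rational(1, 2), k)
Function('Q')(x) = Pow(Add(-10, x), -1)
Function('q')(I) = Add(-6, Mul(3, I)) (Function('q')(I) = Mul(3, Add(Mul(Rational(1, 2), -4), I)) = Mul(3, Add(-2, I)) = Add(-6, Mul(3, I)))
p = -12748 (p = Add(-4, Mul(27, Add(-237, Mul(-1, 235)))) = Add(-4, Mul(27, Add(-237, -235))) = Add(-4, Mul(27, -472)) = Add(-4, -12744) = -12748)
Function('B')(s, r) = Rational(2059, 20) (Function('B')(s, r) = Add(Pow(Add(-10, -10), -1), 103) = Add(Pow(-20, -1), 103) = Add(Rational(-1, 20), 103) = Rational(2059, 20))
Add(p, Function('B')(-17, Function('q')(n))) = Add(-12748, Rational(2059, 20)) = Rational(-252901, 20)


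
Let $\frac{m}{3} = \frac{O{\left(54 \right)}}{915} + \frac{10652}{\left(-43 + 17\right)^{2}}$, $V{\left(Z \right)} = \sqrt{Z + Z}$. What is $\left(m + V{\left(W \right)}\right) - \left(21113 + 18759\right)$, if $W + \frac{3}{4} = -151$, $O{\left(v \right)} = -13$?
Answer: $- \frac{2052767792}{51545} + \frac{i \sqrt{1214}}{2} \approx -39825.0 + 17.421 i$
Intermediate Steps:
$W = - \frac{607}{4}$ ($W = - \frac{3}{4} - 151 = - \frac{607}{4} \approx -151.75$)
$V{\left(Z \right)} = \sqrt{2} \sqrt{Z}$ ($V{\left(Z \right)} = \sqrt{2 Z} = \sqrt{2} \sqrt{Z}$)
$m = \frac{2434448}{51545}$ ($m = 3 \left(- \frac{13}{915} + \frac{10652}{\left(-43 + 17\right)^{2}}\right) = 3 \left(\left(-13\right) \frac{1}{915} + \frac{10652}{\left(-26\right)^{2}}\right) = 3 \left(- \frac{13}{915} + \frac{10652}{676}\right) = 3 \left(- \frac{13}{915} + 10652 \cdot \frac{1}{676}\right) = 3 \left(- \frac{13}{915} + \frac{2663}{169}\right) = 3 \cdot \frac{2434448}{154635} = \frac{2434448}{51545} \approx 47.23$)
$\left(m + V{\left(W \right)}\right) - \left(21113 + 18759\right) = \left(\frac{2434448}{51545} + \sqrt{2} \sqrt{- \frac{607}{4}}\right) - \left(21113 + 18759\right) = \left(\frac{2434448}{51545} + \sqrt{2} \frac{i \sqrt{607}}{2}\right) - 39872 = \left(\frac{2434448}{51545} + \frac{i \sqrt{1214}}{2}\right) - 39872 = - \frac{2052767792}{51545} + \frac{i \sqrt{1214}}{2}$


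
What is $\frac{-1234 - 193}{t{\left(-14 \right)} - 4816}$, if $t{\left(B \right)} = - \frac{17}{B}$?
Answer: $\frac{19978}{67407} \approx 0.29638$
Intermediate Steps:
$\frac{-1234 - 193}{t{\left(-14 \right)} - 4816} = \frac{-1234 - 193}{- \frac{17}{-14} - 4816} = - \frac{1427}{\left(-17\right) \left(- \frac{1}{14}\right) - 4816} = - \frac{1427}{\frac{17}{14} - 4816} = - \frac{1427}{- \frac{67407}{14}} = \left(-1427\right) \left(- \frac{14}{67407}\right) = \frac{19978}{67407}$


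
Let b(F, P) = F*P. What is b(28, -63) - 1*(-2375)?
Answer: 611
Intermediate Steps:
b(28, -63) - 1*(-2375) = 28*(-63) - 1*(-2375) = -1764 + 2375 = 611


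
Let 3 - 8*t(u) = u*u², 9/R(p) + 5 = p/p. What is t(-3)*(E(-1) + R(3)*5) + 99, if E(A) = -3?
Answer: 729/16 ≈ 45.563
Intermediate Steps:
R(p) = -9/4 (R(p) = 9/(-5 + p/p) = 9/(-5 + 1) = 9/(-4) = 9*(-¼) = -9/4)
t(u) = 3/8 - u³/8 (t(u) = 3/8 - u*u²/8 = 3/8 - u³/8)
t(-3)*(E(-1) + R(3)*5) + 99 = (3/8 - ⅛*(-3)³)*(-3 - 9/4*5) + 99 = (3/8 - ⅛*(-27))*(-3 - 45/4) + 99 = (3/8 + 27/8)*(-57/4) + 99 = (15/4)*(-57/4) + 99 = -855/16 + 99 = 729/16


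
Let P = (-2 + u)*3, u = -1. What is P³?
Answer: -729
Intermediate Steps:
P = -9 (P = (-2 - 1)*3 = -3*3 = -9)
P³ = (-9)³ = -729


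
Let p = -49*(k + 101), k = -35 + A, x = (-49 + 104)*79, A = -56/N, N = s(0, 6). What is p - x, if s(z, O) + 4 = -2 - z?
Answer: -24109/3 ≈ -8036.3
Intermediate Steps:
s(z, O) = -6 - z (s(z, O) = -4 + (-2 - z) = -6 - z)
N = -6 (N = -6 - 1*0 = -6 + 0 = -6)
A = 28/3 (A = -56/(-6) = -56*(-⅙) = 28/3 ≈ 9.3333)
x = 4345 (x = 55*79 = 4345)
k = -77/3 (k = -35 + 28/3 = -77/3 ≈ -25.667)
p = -11074/3 (p = -49*(-77/3 + 101) = -49*226/3 = -11074/3 ≈ -3691.3)
p - x = -11074/3 - 1*4345 = -11074/3 - 4345 = -24109/3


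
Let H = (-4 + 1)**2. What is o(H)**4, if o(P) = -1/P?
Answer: 1/6561 ≈ 0.00015242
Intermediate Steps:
H = 9 (H = (-3)**2 = 9)
o(H)**4 = (-1/9)**4 = 1/6561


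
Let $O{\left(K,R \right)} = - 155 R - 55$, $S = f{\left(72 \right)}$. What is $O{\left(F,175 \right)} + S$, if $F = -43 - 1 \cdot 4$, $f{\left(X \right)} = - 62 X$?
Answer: $-31644$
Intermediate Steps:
$S = -4464$ ($S = \left(-62\right) 72 = -4464$)
$F = -47$ ($F = -43 - 4 = -47$)
$O{\left(K,R \right)} = -55 - 155 R$
$O{\left(F,175 \right)} + S = \left(-55 - 27125\right) - 4464 = -27180 - 4464 = -31644$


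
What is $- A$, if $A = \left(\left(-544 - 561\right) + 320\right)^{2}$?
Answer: $-616225$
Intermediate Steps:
$A = 616225$ ($A = \left(-1105 + 320\right)^{2} = \left(-785\right)^{2} = 616225$)
$- A = \left(-1\right) 616225 = -616225$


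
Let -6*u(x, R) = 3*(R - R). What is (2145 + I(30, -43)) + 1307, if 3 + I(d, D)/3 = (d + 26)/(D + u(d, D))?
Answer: 147881/43 ≈ 3439.1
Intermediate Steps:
u(x, R) = 0 (u(x, R) = -(R - R)/2 = -0/2 = -⅙*0 = 0)
I(d, D) = -9 + 3*(26 + d)/D (I(d, D) = -9 + 3*((d + 26)/(D + 0)) = -9 + 3*((26 + d)/D) = -9 + 3*(26 + d)/D)
(2145 + I(30, -43)) + 1307 = (2145 + 3*(26 + 30 - 3*(-43))/(-43)) + 1307 = (2145 + 3*(-1/43)*(26 + 30 + 129)) + 1307 = (2145 + 3*(-1/43)*185) + 1307 = (2145 - 555/43) + 1307 = 91680/43 + 1307 = 147881/43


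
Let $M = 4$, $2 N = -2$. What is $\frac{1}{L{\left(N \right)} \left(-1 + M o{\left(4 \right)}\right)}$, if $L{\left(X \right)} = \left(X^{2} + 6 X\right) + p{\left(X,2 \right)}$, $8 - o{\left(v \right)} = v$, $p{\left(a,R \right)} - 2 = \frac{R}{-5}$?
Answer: $- \frac{1}{51} \approx -0.019608$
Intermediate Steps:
$N = -1$ ($N = \frac{1}{2} \left(-2\right) = -1$)
$p{\left(a,R \right)} = 2 - \frac{R}{5}$ ($p{\left(a,R \right)} = 2 + \frac{R}{-5} = 2 + R \left(- \frac{1}{5}\right) = 2 - \frac{R}{5}$)
$o{\left(v \right)} = 8 - v$
$L{\left(X \right)} = \frac{8}{5} + X^{2} + 6 X$ ($L{\left(X \right)} = \left(X^{2} + 6 X\right) + \left(2 - \frac{2}{5}\right) = \left(X^{2} + 6 X\right) + \frac{8}{5} = \frac{8}{5} + X^{2} + 6 X$)
$\frac{1}{L{\left(N \right)} \left(-1 + M o{\left(4 \right)}\right)} = \frac{1}{\left(\frac{8}{5} + \left(-1\right)^{2} + 6 \left(-1\right)\right) \left(-1 + 4 \left(8 - 4\right)\right)} = \frac{1}{\left(\frac{8}{5} + 1 - 6\right) \left(-1 + 4 \left(8 - 4\right)\right)} = \frac{1}{\left(- \frac{17}{5}\right) \left(-1 + 4 \cdot 4\right)} = \frac{1}{\left(- \frac{17}{5}\right) \left(-1 + 16\right)} = \frac{1}{\left(- \frac{17}{5}\right) 15} = \frac{1}{-51} = - \frac{1}{51}$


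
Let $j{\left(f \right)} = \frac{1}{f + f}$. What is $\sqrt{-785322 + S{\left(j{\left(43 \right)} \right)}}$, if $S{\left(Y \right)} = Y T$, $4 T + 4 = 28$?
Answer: $\frac{i \sqrt{1452060249}}{43} \approx 886.18 i$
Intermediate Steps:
$T = 6$ ($T = -1 + \frac{1}{4} \cdot 28 = -1 + 7 = 6$)
$j{\left(f \right)} = \frac{1}{2 f}$
$S{\left(Y \right)} = 6 Y$ ($S{\left(Y \right)} = Y 6 = 6 Y$)
$\sqrt{-785322 + S{\left(j{\left(43 \right)} \right)}} = \sqrt{-785322 + 6 \frac{1}{2 \cdot 43}} = \sqrt{-785322 + 6 \cdot \frac{1}{2} \cdot \frac{1}{43}} = \sqrt{-785322 + 6 \cdot \frac{1}{86}} = \sqrt{-785322 + \frac{3}{43}} = \sqrt{- \frac{33768843}{43}} = \frac{i \sqrt{1452060249}}{43}$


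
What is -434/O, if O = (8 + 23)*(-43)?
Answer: 14/43 ≈ 0.32558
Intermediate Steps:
O = -1333 (O = 31*(-43) = -1333)
-434/O = -434/(-1333) = -434*(-1/1333) = 14/43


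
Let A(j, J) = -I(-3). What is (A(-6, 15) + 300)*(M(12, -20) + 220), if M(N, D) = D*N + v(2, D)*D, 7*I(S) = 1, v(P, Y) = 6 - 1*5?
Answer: -83960/7 ≈ -11994.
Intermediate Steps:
v(P, Y) = 1 (v(P, Y) = 6 - 5 = 1)
I(S) = 1/7 (I(S) = (1/7)*1 = 1/7)
M(N, D) = D + D*N (M(N, D) = D*N + 1*D = D*N + D = D + D*N)
A(j, J) = -1/7 (A(j, J) = -1*1/7 = -1/7)
(A(-6, 15) + 300)*(M(12, -20) + 220) = (-1/7 + 300)*(-20*(1 + 12) + 220) = 2099*(-20*13 + 220)/7 = 2099*(-260 + 220)/7 = (2099/7)*(-40) = -83960/7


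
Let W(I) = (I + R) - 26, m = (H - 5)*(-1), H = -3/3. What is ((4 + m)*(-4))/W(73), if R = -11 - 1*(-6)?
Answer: -20/21 ≈ -0.95238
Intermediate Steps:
R = -5 (R = -11 + 6 = -5)
H = -1 (H = -3*⅓ = -1)
m = 6 (m = (-1 - 5)*(-1) = -6*(-1) = 6)
W(I) = -31 + I (W(I) = (I - 5) - 26 = (-5 + I) - 26 = -31 + I)
((4 + m)*(-4))/W(73) = ((4 + 6)*(-4))/(-31 + 73) = (10*(-4))/42 = -40*1/42 = -20/21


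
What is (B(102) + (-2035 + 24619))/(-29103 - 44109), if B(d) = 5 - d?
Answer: -22487/73212 ≈ -0.30715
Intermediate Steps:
(B(102) + (-2035 + 24619))/(-29103 - 44109) = ((5 - 1*102) + (-2035 + 24619))/(-29103 - 44109) = ((5 - 102) + 22584)/(-73212) = (-97 + 22584)*(-1/73212) = 22487*(-1/73212) = -22487/73212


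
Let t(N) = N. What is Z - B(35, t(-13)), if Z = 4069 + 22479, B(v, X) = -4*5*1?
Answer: 26568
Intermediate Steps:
B(v, X) = -20 (B(v, X) = -20*1 = -20)
Z = 26548
Z - B(35, t(-13)) = 26548 - 1*(-20) = 26548 + 20 = 26568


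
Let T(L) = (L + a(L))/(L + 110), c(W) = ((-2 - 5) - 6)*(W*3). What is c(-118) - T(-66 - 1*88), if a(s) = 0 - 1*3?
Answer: 202331/44 ≈ 4598.4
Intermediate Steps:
a(s) = -3 (a(s) = 0 - 3 = -3)
c(W) = -39*W (c(W) = (-7 - 6)*(3*W) = -39*W)
T(L) = (-3 + L)/(110 + L) (T(L) = (L - 3)/(L + 110) = (-3 + L)/(110 + L))
c(-118) - T(-66 - 1*88) = -39*(-118) - (-3 + (-66 - 1*88))/(110 + (-66 - 1*88)) = 4602 - (-3 + (-66 - 88))/(110 + (-66 - 88)) = 4602 - (-3 - 154)/(110 - 154) = 4602 - (-157)/(-44) = 4602 - (-1)*(-157)/44 = 4602 - 1*157/44 = 4602 - 157/44 = 202331/44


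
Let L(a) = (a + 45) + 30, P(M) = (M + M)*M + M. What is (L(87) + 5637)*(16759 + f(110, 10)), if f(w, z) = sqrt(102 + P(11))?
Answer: 97185441 + 5799*sqrt(355) ≈ 9.7295e+7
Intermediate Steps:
P(M) = M + 2*M**2 (P(M) = (2*M)*M + M = 2*M**2 + M = M + 2*M**2)
L(a) = 75 + a (L(a) = (45 + a) + 30 = 75 + a)
f(w, z) = sqrt(355) (f(w, z) = sqrt(102 + 11*(1 + 2*11)) = sqrt(102 + 11*(1 + 22)) = sqrt(102 + 11*23) = sqrt(102 + 253) = sqrt(355))
(L(87) + 5637)*(16759 + f(110, 10)) = ((75 + 87) + 5637)*(16759 + sqrt(355)) = (162 + 5637)*(16759 + sqrt(355)) = 5799*(16759 + sqrt(355)) = 97185441 + 5799*sqrt(355)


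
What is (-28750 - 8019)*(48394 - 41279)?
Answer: -261611435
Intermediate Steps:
(-28750 - 8019)*(48394 - 41279) = -36769*7115 = -261611435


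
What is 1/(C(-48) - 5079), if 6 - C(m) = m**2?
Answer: -1/7377 ≈ -0.00013556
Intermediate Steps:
C(m) = 6 - m**2
1/(C(-48) - 5079) = 1/((6 - 1*(-48)**2) - 5079) = 1/((6 - 1*2304) - 5079) = 1/((6 - 2304) - 5079) = 1/(-2298 - 5079) = 1/(-7377) = -1/7377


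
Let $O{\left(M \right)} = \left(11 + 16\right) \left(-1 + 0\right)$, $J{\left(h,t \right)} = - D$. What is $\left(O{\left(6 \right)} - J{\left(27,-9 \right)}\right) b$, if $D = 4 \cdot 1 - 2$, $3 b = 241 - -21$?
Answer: $- \frac{6550}{3} \approx -2183.3$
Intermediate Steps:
$b = \frac{262}{3}$ ($b = \frac{241 - -21}{3} = \frac{241 + 21}{3} = \frac{1}{3} \cdot 262 = \frac{262}{3} \approx 87.333$)
$D = 2$ ($D = 4 - 2 = 2$)
$J{\left(h,t \right)} = -2$ ($J{\left(h,t \right)} = \left(-1\right) 2 = -2$)
$O{\left(M \right)} = -27$ ($O{\left(M \right)} = 27 \left(-1\right) = -27$)
$\left(O{\left(6 \right)} - J{\left(27,-9 \right)}\right) b = \left(-27 - -2\right) \frac{262}{3} = \left(-27 + 2\right) \frac{262}{3} = \left(-25\right) \frac{262}{3} = - \frac{6550}{3}$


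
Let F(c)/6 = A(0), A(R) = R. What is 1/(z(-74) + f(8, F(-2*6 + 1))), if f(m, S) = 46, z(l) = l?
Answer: -1/28 ≈ -0.035714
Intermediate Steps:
F(c) = 0 (F(c) = 6*0 = 0)
1/(z(-74) + f(8, F(-2*6 + 1))) = 1/(-74 + 46) = 1/(-28) = -1/28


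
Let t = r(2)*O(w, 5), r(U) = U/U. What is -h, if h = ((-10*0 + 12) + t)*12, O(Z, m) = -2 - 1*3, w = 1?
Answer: -84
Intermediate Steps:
O(Z, m) = -5 (O(Z, m) = -2 - 3 = -5)
r(U) = 1
t = -5 (t = 1*(-5) = -5)
h = 84 (h = ((-10*0 + 12) - 5)*12 = ((0 + 12) - 5)*12 = (12 - 5)*12 = 7*12 = 84)
-h = -1*84 = -84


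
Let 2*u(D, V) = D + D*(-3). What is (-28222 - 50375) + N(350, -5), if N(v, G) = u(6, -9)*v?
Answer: -80697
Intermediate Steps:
u(D, V) = -D (u(D, V) = (D + D*(-3))/2 = (D - 3*D)/2 = (-2*D)/2 = -D)
N(v, G) = -6*v (N(v, G) = (-1*6)*v = -6*v)
(-28222 - 50375) + N(350, -5) = (-28222 - 50375) - 6*350 = -78597 - 2100 = -80697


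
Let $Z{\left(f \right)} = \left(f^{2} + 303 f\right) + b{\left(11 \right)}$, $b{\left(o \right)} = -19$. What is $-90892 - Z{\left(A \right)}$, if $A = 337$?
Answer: $-306553$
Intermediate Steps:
$Z{\left(f \right)} = -19 + f^{2} + 303 f$ ($Z{\left(f \right)} = \left(f^{2} + 303 f\right) - 19 = -19 + f^{2} + 303 f$)
$-90892 - Z{\left(A \right)} = -90892 - \left(-19 + 337^{2} + 303 \cdot 337\right) = -90892 - \left(-19 + 113569 + 102111\right) = -90892 - 215661 = -306553$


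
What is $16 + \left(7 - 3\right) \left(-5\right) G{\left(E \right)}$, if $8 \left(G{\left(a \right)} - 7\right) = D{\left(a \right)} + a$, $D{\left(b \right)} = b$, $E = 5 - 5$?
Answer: $-124$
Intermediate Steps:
$E = 0$
$G{\left(a \right)} = 7 + \frac{a}{4}$ ($G{\left(a \right)} = 7 + \frac{a + a}{8} = 7 + \frac{2 a}{8} = 7 + \frac{a}{4}$)
$16 + \left(7 - 3\right) \left(-5\right) G{\left(E \right)} = 16 + \left(7 - 3\right) \left(-5\right) \left(7 + \frac{1}{4} \cdot 0\right) = 16 + 4 \left(-5\right) \left(7 + 0\right) = 16 - 140 = -124$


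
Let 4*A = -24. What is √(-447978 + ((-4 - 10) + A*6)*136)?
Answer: I*√454778 ≈ 674.37*I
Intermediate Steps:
A = -6 (A = (¼)*(-24) = -6)
√(-447978 + ((-4 - 10) + A*6)*136) = √(-447978 + ((-4 - 10) - 6*6)*136) = √(-447978 + (-14 - 36)*136) = √(-447978 - 50*136) = √(-447978 - 6800) = √(-454778) = I*√454778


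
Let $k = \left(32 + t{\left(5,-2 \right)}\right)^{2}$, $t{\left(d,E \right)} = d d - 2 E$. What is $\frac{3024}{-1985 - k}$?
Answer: $- \frac{168}{317} \approx -0.52997$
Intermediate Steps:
$t{\left(d,E \right)} = d^{2} - 2 E$
$k = 3721$ ($k = \left(32 - \left(-4 - 5^{2}\right)\right)^{2} = \left(32 + \left(25 + 4\right)\right)^{2} = \left(32 + 29\right)^{2} = 61^{2} = 3721$)
$\frac{3024}{-1985 - k} = \frac{3024}{-1985 - 3721} = \frac{3024}{-5706} = 3024 \left(- \frac{1}{5706}\right) = - \frac{168}{317}$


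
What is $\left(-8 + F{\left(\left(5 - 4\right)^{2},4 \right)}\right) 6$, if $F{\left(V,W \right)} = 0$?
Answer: $-48$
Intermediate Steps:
$\left(-8 + F{\left(\left(5 - 4\right)^{2},4 \right)}\right) 6 = \left(-8 + 0\right) 6 = \left(-8\right) 6 = -48$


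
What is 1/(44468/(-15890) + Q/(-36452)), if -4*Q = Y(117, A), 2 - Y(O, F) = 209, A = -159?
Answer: -1158444560/3243539687 ≈ -0.35715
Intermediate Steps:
Y(O, F) = -207 (Y(O, F) = 2 - 1*209 = 2 - 209 = -207)
Q = 207/4 (Q = -¼*(-207) = 207/4 ≈ 51.750)
1/(44468/(-15890) + Q/(-36452)) = 1/(44468/(-15890) + (207/4)/(-36452)) = 1/(44468*(-1/15890) + (207/4)*(-1/36452)) = 1/(-22234/7945 - 207/145808) = 1/(-3243539687/1158444560) = -1158444560/3243539687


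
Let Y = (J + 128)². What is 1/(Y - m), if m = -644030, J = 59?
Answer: 1/678999 ≈ 1.4728e-6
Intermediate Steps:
Y = 34969 (Y = (59 + 128)² = 187² = 34969)
1/(Y - m) = 1/(34969 - 1*(-644030)) = 1/(34969 + 644030) = 1/678999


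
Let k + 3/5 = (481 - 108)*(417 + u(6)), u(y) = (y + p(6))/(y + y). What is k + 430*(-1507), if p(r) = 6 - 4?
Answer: -7383314/15 ≈ -4.9222e+5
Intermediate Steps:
p(r) = 2
u(y) = (2 + y)/(2*y) (u(y) = (y + 2)/(y + y) = (2 + y)/((2*y)) = (2 + y)*(1/(2*y)) = (2 + y)/(2*y))
k = 2336836/15 (k = -3/5 + (481 - 108)*(417 + (1/2)*(2 + 6)/6) = -3/5 + 373*(417 + (1/2)*(1/6)*8) = -3/5 + 373*(417 + 2/3) = -3/5 + 373*(1253/3) = -3/5 + 467369/3 = 2336836/15 ≈ 1.5579e+5)
k + 430*(-1507) = 2336836/15 + 430*(-1507) = 2336836/15 - 648010 = -7383314/15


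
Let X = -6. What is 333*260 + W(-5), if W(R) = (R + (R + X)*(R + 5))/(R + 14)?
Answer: 779215/9 ≈ 86580.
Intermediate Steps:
W(R) = (R + (-6 + R)*(5 + R))/(14 + R) (W(R) = (R + (R - 6)*(R + 5))/(R + 14) = (R + (-6 + R)*(5 + R))/(14 + R))
333*260 + W(-5) = 333*260 + (-30 + (-5)²)/(14 - 5) = 86580 + (-30 + 25)/9 = 86580 + (⅑)*(-5) = 86580 - 5/9 = 779215/9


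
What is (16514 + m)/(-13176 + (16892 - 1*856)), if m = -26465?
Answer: -9951/2860 ≈ -3.4794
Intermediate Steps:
(16514 + m)/(-13176 + (16892 - 1*856)) = (16514 - 26465)/(-13176 + (16892 - 1*856)) = -9951/(-13176 + (16892 - 856)) = -9951/(-13176 + 16036) = -9951/2860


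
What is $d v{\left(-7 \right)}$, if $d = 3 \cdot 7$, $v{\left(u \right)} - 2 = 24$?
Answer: $546$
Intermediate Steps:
$v{\left(u \right)} = 26$ ($v{\left(u \right)} = 2 + 24 = 26$)
$d = 21$
$d v{\left(-7 \right)} = 21 \cdot 26 = 546$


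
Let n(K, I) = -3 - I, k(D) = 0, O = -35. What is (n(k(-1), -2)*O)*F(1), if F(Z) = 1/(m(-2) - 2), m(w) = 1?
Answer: -35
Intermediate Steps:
F(Z) = -1 (F(Z) = 1/(1 - 2) = 1/(-1) = -1)
(n(k(-1), -2)*O)*F(1) = ((-3 - 1*(-2))*(-35))*(-1) = ((-3 + 2)*(-35))*(-1) = -1*(-35)*(-1) = 35*(-1) = -35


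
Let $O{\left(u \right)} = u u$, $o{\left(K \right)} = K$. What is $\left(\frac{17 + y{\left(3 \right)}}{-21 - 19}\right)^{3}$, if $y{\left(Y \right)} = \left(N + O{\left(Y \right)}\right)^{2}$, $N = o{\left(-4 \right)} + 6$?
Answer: $- \frac{328509}{8000} \approx -41.064$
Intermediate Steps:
$O{\left(u \right)} = u^{2}$
$N = 2$ ($N = -4 + 6 = 2$)
$y{\left(Y \right)} = \left(2 + Y^{2}\right)^{2}$
$\left(\frac{17 + y{\left(3 \right)}}{-21 - 19}\right)^{3} = \left(\frac{17 + \left(2 + 3^{2}\right)^{2}}{-21 - 19}\right)^{3} = \left(\frac{17 + \left(2 + 9\right)^{2}}{-40}\right)^{3} = \left(\left(17 + 11^{2}\right) \left(- \frac{1}{40}\right)\right)^{3} = \left(\left(17 + 121\right) \left(- \frac{1}{40}\right)\right)^{3} = \left(138 \left(- \frac{1}{40}\right)\right)^{3} = \left(- \frac{69}{20}\right)^{3} = - \frac{328509}{8000}$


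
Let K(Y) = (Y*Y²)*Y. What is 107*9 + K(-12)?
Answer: 21699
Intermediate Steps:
K(Y) = Y⁴ (K(Y) = Y³*Y = Y⁴)
107*9 + K(-12) = 107*9 + (-12)⁴ = 963 + 20736 = 21699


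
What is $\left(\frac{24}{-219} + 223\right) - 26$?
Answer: $\frac{14373}{73} \approx 196.89$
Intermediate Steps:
$\left(\frac{24}{-219} + 223\right) - 26 = \left(24 \left(- \frac{1}{219}\right) + 223\right) - 26 = \left(- \frac{8}{73} + 223\right) - 26 = \frac{16271}{73} - 26 = \frac{14373}{73}$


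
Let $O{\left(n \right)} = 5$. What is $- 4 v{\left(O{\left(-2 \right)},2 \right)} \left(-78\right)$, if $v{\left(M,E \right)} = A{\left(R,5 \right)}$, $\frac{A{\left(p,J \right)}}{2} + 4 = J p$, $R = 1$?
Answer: $624$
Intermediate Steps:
$A{\left(p,J \right)} = -8 + 2 J p$
$v{\left(M,E \right)} = 2$ ($v{\left(M,E \right)} = -8 + 2 \cdot 5 \cdot 1 = -8 + 10 = 2$)
$- 4 v{\left(O{\left(-2 \right)},2 \right)} \left(-78\right) = \left(-4\right) 2 \left(-78\right) = \left(-8\right) \left(-78\right) = 624$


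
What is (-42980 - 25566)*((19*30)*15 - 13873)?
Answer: 364870358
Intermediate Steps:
(-42980 - 25566)*((19*30)*15 - 13873) = -68546*(570*15 - 13873) = -68546*(8550 - 13873) = -68546*(-5323) = 364870358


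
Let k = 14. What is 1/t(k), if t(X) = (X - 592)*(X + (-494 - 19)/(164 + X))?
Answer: -89/571931 ≈ -0.00015561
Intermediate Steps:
t(X) = (-592 + X)*(X - 513/(164 + X))
1/t(k) = 1/((303696 + 14³ - 97601*14 - 428*14²)/(164 + 14)) = 1/((303696 + 2744 - 1366414 - 428*196)/178) = 1/((303696 + 2744 - 1366414 - 83888)/178) = 1/((1/178)*(-1143862)) = 1/(-571931/89) = -89/571931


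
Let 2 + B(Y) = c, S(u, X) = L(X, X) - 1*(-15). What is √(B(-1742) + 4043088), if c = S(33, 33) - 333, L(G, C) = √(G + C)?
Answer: √(4042768 + √66) ≈ 2010.7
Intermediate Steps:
L(G, C) = √(C + G)
S(u, X) = 15 + √2*√X (S(u, X) = √(X + X) - 1*(-15) = √(2*X) + 15 = √2*√X + 15 = 15 + √2*√X)
c = -318 + √66 (c = (15 + √2*√33) - 333 = (15 + √66) - 333 = -318 + √66 ≈ -309.88)
B(Y) = -320 + √66 (B(Y) = -2 + (-318 + √66) = -320 + √66)
√(B(-1742) + 4043088) = √((-320 + √66) + 4043088) = √(4042768 + √66)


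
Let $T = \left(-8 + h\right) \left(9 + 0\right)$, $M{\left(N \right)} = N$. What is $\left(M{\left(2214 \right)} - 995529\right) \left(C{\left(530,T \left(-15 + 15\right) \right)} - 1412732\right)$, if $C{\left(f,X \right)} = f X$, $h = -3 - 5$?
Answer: $1403287886580$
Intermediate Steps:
$h = -8$ ($h = -3 - 5 = -8$)
$T = -144$ ($T = \left(-8 - 8\right) \left(9 + 0\right) = \left(-16\right) 9 = -144$)
$C{\left(f,X \right)} = X f$
$\left(M{\left(2214 \right)} - 995529\right) \left(C{\left(530,T \left(-15 + 15\right) \right)} - 1412732\right) = \left(2214 - 995529\right) \left(- 144 \left(-15 + 15\right) 530 - 1412732\right) = - 993315 \left(\left(-144\right) 0 \cdot 530 - 1412732\right) = - 993315 \left(0 \cdot 530 - 1412732\right) = - 993315 \left(0 - 1412732\right) = \left(-993315\right) \left(-1412732\right) = 1403287886580$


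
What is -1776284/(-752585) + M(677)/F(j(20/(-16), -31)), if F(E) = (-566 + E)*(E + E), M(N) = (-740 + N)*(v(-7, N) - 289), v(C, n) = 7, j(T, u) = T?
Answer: 25423068572/1707615365 ≈ 14.888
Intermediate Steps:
M(N) = 208680 - 282*N (M(N) = (-740 + N)*(7 - 289) = (-740 + N)*(-282) = 208680 - 282*N)
F(E) = 2*E*(-566 + E) (F(E) = (-566 + E)*(2*E) = 2*E*(-566 + E))
-1776284/(-752585) + M(677)/F(j(20/(-16), -31)) = -1776284/(-752585) + (208680 - 282*677)/((2*(20/(-16))*(-566 + 20/(-16)))) = -1776284*(-1/752585) + (208680 - 190914)/((2*(20*(-1/16))*(-566 + 20*(-1/16)))) = 1776284/752585 + 17766/((2*(-5/4)*(-566 - 5/4))) = 1776284/752585 + 17766/((2*(-5/4)*(-2269/4))) = 1776284/752585 + 17766/(11345/8) = 1776284/752585 + 17766*(8/11345) = 1776284/752585 + 142128/11345 = 25423068572/1707615365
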